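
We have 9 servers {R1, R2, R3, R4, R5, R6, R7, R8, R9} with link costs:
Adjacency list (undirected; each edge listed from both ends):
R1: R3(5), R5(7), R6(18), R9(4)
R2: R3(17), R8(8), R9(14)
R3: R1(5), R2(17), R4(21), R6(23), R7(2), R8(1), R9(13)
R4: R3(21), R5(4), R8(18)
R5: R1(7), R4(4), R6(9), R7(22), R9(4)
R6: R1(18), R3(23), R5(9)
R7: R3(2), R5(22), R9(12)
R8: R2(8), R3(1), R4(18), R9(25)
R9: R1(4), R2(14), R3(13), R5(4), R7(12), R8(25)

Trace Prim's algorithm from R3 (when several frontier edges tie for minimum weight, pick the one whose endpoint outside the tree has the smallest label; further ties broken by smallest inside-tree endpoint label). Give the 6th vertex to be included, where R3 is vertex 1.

Prim, starting at R3.
Step 1: cheapest edge leaving the tree is R3–R8 (1); add R8.
Step 2: cheapest edge leaving the tree is R3–R7 (2); add R7.
Step 3: cheapest edge leaving the tree is R1–R3 (5); add R1.
Step 4: cheapest edge leaving the tree is R1–R9 (4); add R9.
Step 5: cheapest edge leaving the tree is R5–R9 (4); add R5.
Step 6: cheapest edge leaving the tree is R4–R5 (4); add R4.
Step 7: cheapest edge leaving the tree is R2–R8 (8); add R2.
Step 8: cheapest edge leaving the tree is R5–R6 (9); add R6.
Vertex order: R3, R8, R7, R1, R9, R5, R4, R2, R6. The 6th vertex is R5.

R5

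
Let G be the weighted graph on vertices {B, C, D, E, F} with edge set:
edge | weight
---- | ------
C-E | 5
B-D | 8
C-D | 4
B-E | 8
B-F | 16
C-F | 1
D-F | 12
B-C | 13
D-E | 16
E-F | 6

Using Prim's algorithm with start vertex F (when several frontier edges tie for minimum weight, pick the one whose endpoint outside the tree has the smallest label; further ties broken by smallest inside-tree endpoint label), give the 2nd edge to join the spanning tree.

Grow the tree from F using Prim:
Step 1: frontier [C-F 1, E-F 6, D-F 12, B-F 16] → take C-F (1); add C.
Step 2: frontier [C-D 4, C-E 5, B-C 13, E-F 6, D-F 12, B-F 16] → take C-D (4); add D.
Step 3: frontier [C-E 5, B-C 13, B-D 8, D-E 16, E-F 6, B-F 16] → take C-E (5); add E.
Step 4: frontier [B-C 13, B-D 8, B-E 8, B-F 16] → take B-D (8); add B.
The 2nd edge added is C-D.

C-D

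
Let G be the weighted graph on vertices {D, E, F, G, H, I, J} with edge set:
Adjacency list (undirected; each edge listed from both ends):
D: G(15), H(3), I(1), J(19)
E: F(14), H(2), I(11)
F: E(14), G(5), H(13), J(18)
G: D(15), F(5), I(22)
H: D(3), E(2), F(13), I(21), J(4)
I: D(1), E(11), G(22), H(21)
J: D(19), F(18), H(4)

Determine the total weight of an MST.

Prim, starting at F.
Step 1: cheapest edge leaving the tree is F—G (5); add G.
Step 2: cheapest edge leaving the tree is F—H (13); add H.
Step 3: cheapest edge leaving the tree is E—H (2); add E.
Step 4: cheapest edge leaving the tree is D—H (3); add D.
Step 5: cheapest edge leaving the tree is D—I (1); add I.
Step 6: cheapest edge leaving the tree is H—J (4); add J.
MST edges: F—G, F—H, E—H, D—H, D—I, H—J; total weight 5+13+2+3+1+4 = 28.

28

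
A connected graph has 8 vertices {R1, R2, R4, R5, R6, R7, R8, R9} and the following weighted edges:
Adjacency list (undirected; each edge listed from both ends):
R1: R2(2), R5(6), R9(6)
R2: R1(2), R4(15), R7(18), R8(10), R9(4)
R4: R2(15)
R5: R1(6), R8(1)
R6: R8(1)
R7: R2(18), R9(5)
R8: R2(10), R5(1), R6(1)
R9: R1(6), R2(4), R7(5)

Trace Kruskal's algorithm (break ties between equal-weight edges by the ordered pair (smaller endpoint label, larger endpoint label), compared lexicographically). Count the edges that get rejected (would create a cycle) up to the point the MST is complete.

Sort edges by weight, then run Kruskal:
R5—R8 (1): add — endpoints in different components.
R6—R8 (1): add — endpoints in different components.
R1—R2 (2): add — endpoints in different components.
R2—R9 (4): add — endpoints in different components.
R7—R9 (5): add — endpoints in different components.
R1—R5 (6): add — endpoints in different components.
R1—R9 (6): skip — R9 and R1 already connected.
R2—R8 (10): skip — R8 and R2 already connected.
R2—R4 (15): add — endpoints in different components.
Edges rejected before the tree was complete: 2.

2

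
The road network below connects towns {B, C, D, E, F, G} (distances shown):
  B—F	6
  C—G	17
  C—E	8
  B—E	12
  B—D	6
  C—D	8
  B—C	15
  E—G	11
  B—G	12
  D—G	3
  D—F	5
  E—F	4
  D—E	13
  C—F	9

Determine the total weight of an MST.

Prim, starting at G.
Step 1: cheapest edge leaving the tree is D—G (3); add D.
Step 2: cheapest edge leaving the tree is D—F (5); add F.
Step 3: cheapest edge leaving the tree is E—F (4); add E.
Step 4: cheapest edge leaving the tree is B—D (6); add B.
Step 5: cheapest edge leaving the tree is C—D (8); add C.
MST edges: D—G, D—F, E—F, B—D, C—D; total weight 3+5+4+6+8 = 26.

26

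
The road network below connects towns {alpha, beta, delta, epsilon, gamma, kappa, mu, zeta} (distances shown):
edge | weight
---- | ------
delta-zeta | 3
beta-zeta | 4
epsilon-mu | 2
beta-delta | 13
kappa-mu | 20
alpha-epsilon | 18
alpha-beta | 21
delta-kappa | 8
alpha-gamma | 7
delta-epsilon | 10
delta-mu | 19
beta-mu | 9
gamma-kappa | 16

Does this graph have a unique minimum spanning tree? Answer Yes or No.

Kruskal's algorithm — process edges by increasing weight (ties by edge label):
epsilon-mu (2): add — endpoints in different components.
delta-zeta (3): add — endpoints in different components.
beta-zeta (4): add — endpoints in different components.
alpha-gamma (7): add — endpoints in different components.
delta-kappa (8): add — endpoints in different components.
beta-mu (9): add — endpoints in different components.
delta-epsilon (10): skip — epsilon and delta already connected.
beta-delta (13): skip — beta and delta already connected.
gamma-kappa (16): add — endpoints in different components.
Every non-tree edge has weight strictly greater than the heaviest edge on the tree path between its endpoints, so the MST is unique.

Yes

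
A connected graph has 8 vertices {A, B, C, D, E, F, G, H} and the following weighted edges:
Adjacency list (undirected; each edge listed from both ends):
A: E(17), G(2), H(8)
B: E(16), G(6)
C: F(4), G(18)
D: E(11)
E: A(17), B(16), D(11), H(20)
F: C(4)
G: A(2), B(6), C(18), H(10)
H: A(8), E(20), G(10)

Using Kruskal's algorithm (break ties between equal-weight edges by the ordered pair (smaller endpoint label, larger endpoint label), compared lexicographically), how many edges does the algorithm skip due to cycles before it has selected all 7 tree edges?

Sort edges by weight, then run Kruskal:
A–G (2): add — endpoints in different components.
C–F (4): add — endpoints in different components.
B–G (6): add — endpoints in different components.
A–H (8): add — endpoints in different components.
G–H (10): skip — G and H already connected.
D–E (11): add — endpoints in different components.
B–E (16): add — endpoints in different components.
A–E (17): skip — A and E already connected.
C–G (18): add — endpoints in different components.
Edges rejected before the tree was complete: 2.

2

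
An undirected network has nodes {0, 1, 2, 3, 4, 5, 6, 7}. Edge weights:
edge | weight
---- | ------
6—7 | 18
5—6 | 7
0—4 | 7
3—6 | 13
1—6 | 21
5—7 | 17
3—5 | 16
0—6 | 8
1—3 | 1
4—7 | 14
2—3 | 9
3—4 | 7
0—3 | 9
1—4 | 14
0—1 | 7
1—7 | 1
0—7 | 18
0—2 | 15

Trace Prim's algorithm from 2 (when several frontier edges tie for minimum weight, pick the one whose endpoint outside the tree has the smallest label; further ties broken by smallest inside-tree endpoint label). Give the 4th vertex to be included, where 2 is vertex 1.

Prim's algorithm from 2:
Step 1: cheapest edge leaving the tree is 2—3 (9); add 3.
Step 2: cheapest edge leaving the tree is 1—3 (1); add 1.
Step 3: cheapest edge leaving the tree is 1—7 (1); add 7.
Step 4: cheapest edge leaving the tree is 0—1 (7); add 0.
Step 5: cheapest edge leaving the tree is 0—4 (7); add 4.
Step 6: cheapest edge leaving the tree is 0—6 (8); add 6.
Step 7: cheapest edge leaving the tree is 5—6 (7); add 5.
Vertex order: 2, 3, 1, 7, 0, 4, 6, 5. The 4th vertex is 7.

7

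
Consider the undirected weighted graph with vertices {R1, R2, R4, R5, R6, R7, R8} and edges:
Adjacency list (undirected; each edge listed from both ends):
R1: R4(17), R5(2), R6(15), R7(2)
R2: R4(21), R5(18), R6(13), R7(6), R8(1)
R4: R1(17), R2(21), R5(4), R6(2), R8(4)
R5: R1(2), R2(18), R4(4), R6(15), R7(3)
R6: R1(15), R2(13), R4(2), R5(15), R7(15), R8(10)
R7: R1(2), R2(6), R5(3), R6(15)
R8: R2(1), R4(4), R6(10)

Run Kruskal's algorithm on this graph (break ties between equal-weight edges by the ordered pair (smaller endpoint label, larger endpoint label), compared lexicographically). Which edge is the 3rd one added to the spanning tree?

R1-R7

Kruskal: consider edges lightest-first.
R2 R8 (1): add — endpoints in different components.
R1 R5 (2): add — endpoints in different components.
R1 R7 (2): add — endpoints in different components.
R4 R6 (2): add — endpoints in different components.
R5 R7 (3): skip — R5 and R7 already connected.
R4 R5 (4): add — endpoints in different components.
R4 R8 (4): add — endpoints in different components.
The 3rd edge added is R1 R7.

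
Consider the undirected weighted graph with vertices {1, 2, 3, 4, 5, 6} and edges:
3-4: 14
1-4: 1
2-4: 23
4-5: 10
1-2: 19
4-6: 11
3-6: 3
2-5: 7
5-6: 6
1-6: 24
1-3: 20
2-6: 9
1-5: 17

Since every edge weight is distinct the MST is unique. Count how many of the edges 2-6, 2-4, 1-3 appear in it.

0

Sort edges by weight, then run Kruskal:
1-4 (1): add — endpoints in different components.
3-6 (3): add — endpoints in different components.
5-6 (6): add — endpoints in different components.
2-5 (7): add — endpoints in different components.
2-6 (9): skip — 2 and 6 already connected.
4-5 (10): add — endpoints in different components.
MST edge set: {1-4, 3-6, 5-6, 2-5, 4-5}.
Of the listed edges, {} are in the MST → 0.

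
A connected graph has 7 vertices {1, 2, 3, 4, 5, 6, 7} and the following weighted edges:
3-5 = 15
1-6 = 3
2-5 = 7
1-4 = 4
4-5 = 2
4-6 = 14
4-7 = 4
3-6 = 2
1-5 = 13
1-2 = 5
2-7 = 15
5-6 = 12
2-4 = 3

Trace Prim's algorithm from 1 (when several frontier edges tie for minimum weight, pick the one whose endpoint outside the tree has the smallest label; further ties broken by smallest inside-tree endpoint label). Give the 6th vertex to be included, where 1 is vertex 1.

2

Prim's algorithm from 1:
Step 1: cheapest edge leaving the tree is 1-6 (3); add 6.
Step 2: cheapest edge leaving the tree is 3-6 (2); add 3.
Step 3: cheapest edge leaving the tree is 1-4 (4); add 4.
Step 4: cheapest edge leaving the tree is 4-5 (2); add 5.
Step 5: cheapest edge leaving the tree is 2-4 (3); add 2.
Step 6: cheapest edge leaving the tree is 4-7 (4); add 7.
Vertex order: 1, 6, 3, 4, 5, 2, 7. The 6th vertex is 2.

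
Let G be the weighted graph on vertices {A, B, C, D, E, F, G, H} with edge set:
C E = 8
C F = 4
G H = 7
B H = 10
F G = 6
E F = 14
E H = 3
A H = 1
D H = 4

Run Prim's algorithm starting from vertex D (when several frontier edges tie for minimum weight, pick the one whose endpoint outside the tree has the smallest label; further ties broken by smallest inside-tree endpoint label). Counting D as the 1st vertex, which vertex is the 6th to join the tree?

Prim, starting at D.
Step 1: cheapest edge leaving the tree is D H (4); add H.
Step 2: cheapest edge leaving the tree is A H (1); add A.
Step 3: cheapest edge leaving the tree is E H (3); add E.
Step 4: cheapest edge leaving the tree is G H (7); add G.
Step 5: cheapest edge leaving the tree is F G (6); add F.
Step 6: cheapest edge leaving the tree is C F (4); add C.
Step 7: cheapest edge leaving the tree is B H (10); add B.
Vertex order: D, H, A, E, G, F, C, B. The 6th vertex is F.

F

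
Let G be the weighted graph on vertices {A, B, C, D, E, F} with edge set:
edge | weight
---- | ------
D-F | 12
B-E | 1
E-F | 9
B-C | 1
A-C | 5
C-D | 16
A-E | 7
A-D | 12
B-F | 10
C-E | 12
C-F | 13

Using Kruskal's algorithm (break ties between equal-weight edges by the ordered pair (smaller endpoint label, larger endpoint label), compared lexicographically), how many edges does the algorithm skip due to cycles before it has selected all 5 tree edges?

Sort edges by weight, then run Kruskal:
B-C (1): add. Components now {A} {B,C} {D} {E} {F}
B-E (1): add. Components now {A} {B,C,E} {D} {F}
A-C (5): add. Components now {A,B,C,E} {D} {F}
A-E (7): skip — A and E already connected.
E-F (9): add. Components now {A,B,C,E,F} {D}
B-F (10): skip — B and F already connected.
A-D (12): add. Components now {A,B,C,D,E,F}
Edges rejected before the tree was complete: 2.

2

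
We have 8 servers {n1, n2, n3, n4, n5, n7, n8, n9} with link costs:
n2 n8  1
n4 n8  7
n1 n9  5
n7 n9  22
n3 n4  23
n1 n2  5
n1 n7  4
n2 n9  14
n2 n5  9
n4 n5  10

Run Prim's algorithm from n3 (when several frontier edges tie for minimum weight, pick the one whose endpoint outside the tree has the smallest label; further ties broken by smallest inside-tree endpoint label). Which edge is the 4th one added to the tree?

n1-n2

Prim, starting at n3.
Step 1: frontier [n3 n4 23] → take n3 n4 (23); add n4.
Step 2: frontier [n4 n8 7, n4 n5 10] → take n4 n8 (7); add n8.
Step 3: frontier [n4 n5 10, n2 n8 1] → take n2 n8 (1); add n2.
Step 4: frontier [n1 n2 5, n2 n5 9, n2 n9 14, n4 n5 10] → take n1 n2 (5); add n1.
Step 5: frontier [n1 n7 4, n1 n9 5, n2 n5 9, n2 n9 14, n4 n5 10] → take n1 n7 (4); add n7.
Step 6: frontier [n1 n9 5, n2 n5 9, n2 n9 14, n4 n5 10, n7 n9 22] → take n1 n9 (5); add n9.
Step 7: frontier [n2 n5 9, n4 n5 10] → take n2 n5 (9); add n5.
The 4th edge added is n1 n2.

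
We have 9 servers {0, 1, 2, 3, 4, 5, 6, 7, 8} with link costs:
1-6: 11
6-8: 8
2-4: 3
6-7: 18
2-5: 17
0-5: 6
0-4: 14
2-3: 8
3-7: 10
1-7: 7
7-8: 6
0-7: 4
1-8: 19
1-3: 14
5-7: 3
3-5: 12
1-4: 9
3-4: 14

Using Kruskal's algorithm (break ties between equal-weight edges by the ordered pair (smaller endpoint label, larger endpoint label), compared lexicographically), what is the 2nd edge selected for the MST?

5-7

Kruskal's algorithm — process edges by increasing weight (ties by edge label):
2-4 (3): add — endpoints in different components.
5-7 (3): add — endpoints in different components.
0-7 (4): add — endpoints in different components.
0-5 (6): skip — 0 and 5 already connected.
7-8 (6): add — endpoints in different components.
1-7 (7): add — endpoints in different components.
2-3 (8): add — endpoints in different components.
6-8 (8): add — endpoints in different components.
1-4 (9): add — endpoints in different components.
The 2nd edge added is 5-7.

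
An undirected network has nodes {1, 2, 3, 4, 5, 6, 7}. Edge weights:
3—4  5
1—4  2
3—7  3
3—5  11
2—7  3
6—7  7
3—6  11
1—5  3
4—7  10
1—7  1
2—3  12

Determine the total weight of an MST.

Kruskal's algorithm — process edges by increasing weight (ties by edge label):
1—7 (1): add — endpoints in different components.
1—4 (2): add — endpoints in different components.
1—5 (3): add — endpoints in different components.
2—7 (3): add — endpoints in different components.
3—7 (3): add — endpoints in different components.
3—4 (5): skip — 3 and 4 already connected.
6—7 (7): add — endpoints in different components.
MST edges: 1—7, 1—4, 1—5, 2—7, 3—7, 6—7; total weight 1+2+3+3+3+7 = 19.

19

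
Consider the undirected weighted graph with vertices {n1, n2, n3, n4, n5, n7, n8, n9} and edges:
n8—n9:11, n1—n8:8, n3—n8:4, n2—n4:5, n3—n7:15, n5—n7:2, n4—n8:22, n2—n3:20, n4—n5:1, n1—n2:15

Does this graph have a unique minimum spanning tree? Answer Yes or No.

No

Sort edges by weight, then run Kruskal:
n4—n5 (1): add — endpoints in different components.
n5—n7 (2): add — endpoints in different components.
n3—n8 (4): add — endpoints in different components.
n2—n4 (5): add — endpoints in different components.
n1—n8 (8): add — endpoints in different components.
n8—n9 (11): add — endpoints in different components.
n1—n2 (15): add — endpoints in different components.
Non-tree edge n3—n7 has weight 15, equal to the heaviest edge on its tree cycle — swapping gives another MST of the same weight. Not unique.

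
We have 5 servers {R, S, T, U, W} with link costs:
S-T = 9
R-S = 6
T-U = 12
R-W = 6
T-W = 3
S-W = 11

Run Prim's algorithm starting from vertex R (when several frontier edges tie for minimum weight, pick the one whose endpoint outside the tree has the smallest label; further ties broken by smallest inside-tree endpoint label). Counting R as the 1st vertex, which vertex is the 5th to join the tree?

U

Prim, starting at R.
Step 1: frontier [R-S 6, R-W 6] → take R-S (6); add S.
Step 2: frontier [R-W 6, S-T 9, S-W 11] → take R-W (6); add W.
Step 3: frontier [S-T 9, T-W 3] → take T-W (3); add T.
Step 4: frontier [T-U 12] → take T-U (12); add U.
Vertex order: R, S, W, T, U. The 5th vertex is U.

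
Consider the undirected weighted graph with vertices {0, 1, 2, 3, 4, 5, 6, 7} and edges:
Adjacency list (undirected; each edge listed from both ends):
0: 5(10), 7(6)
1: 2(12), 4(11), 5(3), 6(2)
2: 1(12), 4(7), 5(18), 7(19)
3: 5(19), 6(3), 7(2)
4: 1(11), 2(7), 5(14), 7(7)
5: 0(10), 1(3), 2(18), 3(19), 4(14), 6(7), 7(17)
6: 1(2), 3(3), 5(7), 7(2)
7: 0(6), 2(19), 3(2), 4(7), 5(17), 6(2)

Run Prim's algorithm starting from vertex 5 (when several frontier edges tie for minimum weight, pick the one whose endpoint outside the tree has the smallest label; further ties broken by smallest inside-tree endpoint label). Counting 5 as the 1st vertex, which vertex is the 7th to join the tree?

Prim, starting at 5.
Step 1: cheapest edge leaving the tree is 1—5 (3); add 1.
Step 2: cheapest edge leaving the tree is 1—6 (2); add 6.
Step 3: cheapest edge leaving the tree is 6—7 (2); add 7.
Step 4: cheapest edge leaving the tree is 3—7 (2); add 3.
Step 5: cheapest edge leaving the tree is 0—7 (6); add 0.
Step 6: cheapest edge leaving the tree is 4—7 (7); add 4.
Step 7: cheapest edge leaving the tree is 2—4 (7); add 2.
Vertex order: 5, 1, 6, 7, 3, 0, 4, 2. The 7th vertex is 4.

4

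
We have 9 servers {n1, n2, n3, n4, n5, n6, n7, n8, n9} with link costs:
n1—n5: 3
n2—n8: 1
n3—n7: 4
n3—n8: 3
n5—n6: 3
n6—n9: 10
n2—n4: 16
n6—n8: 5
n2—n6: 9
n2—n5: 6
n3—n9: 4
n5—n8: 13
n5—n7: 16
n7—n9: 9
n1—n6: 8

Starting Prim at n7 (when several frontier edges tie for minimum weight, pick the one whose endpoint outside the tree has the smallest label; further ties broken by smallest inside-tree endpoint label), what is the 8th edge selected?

n2-n4

Grow the tree from n7 using Prim:
Step 1: cheapest edge leaving the tree is n3—n7 (4); add n3.
Step 2: cheapest edge leaving the tree is n3—n8 (3); add n8.
Step 3: cheapest edge leaving the tree is n2—n8 (1); add n2.
Step 4: cheapest edge leaving the tree is n3—n9 (4); add n9.
Step 5: cheapest edge leaving the tree is n6—n8 (5); add n6.
Step 6: cheapest edge leaving the tree is n5—n6 (3); add n5.
Step 7: cheapest edge leaving the tree is n1—n5 (3); add n1.
Step 8: cheapest edge leaving the tree is n2—n4 (16); add n4.
The 8th edge added is n2—n4.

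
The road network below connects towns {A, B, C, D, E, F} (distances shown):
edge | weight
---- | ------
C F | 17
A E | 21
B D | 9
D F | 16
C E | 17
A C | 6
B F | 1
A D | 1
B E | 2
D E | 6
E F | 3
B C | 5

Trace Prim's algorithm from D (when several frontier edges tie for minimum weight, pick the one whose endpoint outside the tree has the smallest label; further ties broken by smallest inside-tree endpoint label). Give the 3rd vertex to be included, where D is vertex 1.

Prim, starting at D.
Step 1: frontier [A D 1, D E 6, B D 9, D F 16] → take A D (1); add A.
Step 2: frontier [A C 6, A E 21, D E 6, B D 9, D F 16] → take A C (6); add C.
Step 3: frontier [A E 21, B C 5, C E 17, C F 17, D E 6, B D 9, D F 16] → take B C (5); add B.
Step 4: frontier [A E 21, B F 1, B E 2, C E 17, C F 17, D E 6, D F 16] → take B F (1); add F.
Step 5: frontier [A E 21, B E 2, C E 17, D E 6, E F 3] → take B E (2); add E.
Vertex order: D, A, C, B, F, E. The 3rd vertex is C.

C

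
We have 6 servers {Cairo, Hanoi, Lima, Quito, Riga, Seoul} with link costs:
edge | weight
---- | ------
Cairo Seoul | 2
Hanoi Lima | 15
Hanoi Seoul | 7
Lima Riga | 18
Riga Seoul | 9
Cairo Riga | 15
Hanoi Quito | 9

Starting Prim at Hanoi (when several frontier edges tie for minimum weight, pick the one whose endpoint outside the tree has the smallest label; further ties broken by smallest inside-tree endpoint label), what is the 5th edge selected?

Hanoi-Lima

Grow the tree from Hanoi using Prim:
Step 1: cheapest edge leaving the tree is Hanoi Seoul (7); add Seoul.
Step 2: cheapest edge leaving the tree is Cairo Seoul (2); add Cairo.
Step 3: cheapest edge leaving the tree is Hanoi Quito (9); add Quito.
Step 4: cheapest edge leaving the tree is Riga Seoul (9); add Riga.
Step 5: cheapest edge leaving the tree is Hanoi Lima (15); add Lima.
The 5th edge added is Hanoi Lima.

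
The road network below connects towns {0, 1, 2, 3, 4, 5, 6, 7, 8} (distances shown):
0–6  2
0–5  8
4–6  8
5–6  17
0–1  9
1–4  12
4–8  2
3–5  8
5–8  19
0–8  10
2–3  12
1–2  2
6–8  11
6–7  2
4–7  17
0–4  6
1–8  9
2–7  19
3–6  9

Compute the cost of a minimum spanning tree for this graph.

39

Prim, starting at 1.
Step 1: cheapest edge leaving the tree is 1–2 (2); add 2.
Step 2: cheapest edge leaving the tree is 0–1 (9); add 0.
Step 3: cheapest edge leaving the tree is 0–6 (2); add 6.
Step 4: cheapest edge leaving the tree is 6–7 (2); add 7.
Step 5: cheapest edge leaving the tree is 0–4 (6); add 4.
Step 6: cheapest edge leaving the tree is 4–8 (2); add 8.
Step 7: cheapest edge leaving the tree is 0–5 (8); add 5.
Step 8: cheapest edge leaving the tree is 3–5 (8); add 3.
MST edges: 1–2, 0–1, 0–6, 6–7, 0–4, 4–8, 0–5, 3–5; total weight 2+9+2+2+6+2+8+8 = 39.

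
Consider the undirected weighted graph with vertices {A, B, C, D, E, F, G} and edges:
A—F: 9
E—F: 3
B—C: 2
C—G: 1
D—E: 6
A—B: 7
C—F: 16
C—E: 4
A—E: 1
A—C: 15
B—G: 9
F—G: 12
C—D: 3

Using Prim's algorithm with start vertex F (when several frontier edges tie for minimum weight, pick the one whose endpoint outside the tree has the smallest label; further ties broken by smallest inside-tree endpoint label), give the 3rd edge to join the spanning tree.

C-E

Prim's algorithm from F:
Step 1: cheapest edge leaving the tree is E—F (3); add E.
Step 2: cheapest edge leaving the tree is A—E (1); add A.
Step 3: cheapest edge leaving the tree is C—E (4); add C.
Step 4: cheapest edge leaving the tree is C—G (1); add G.
Step 5: cheapest edge leaving the tree is B—C (2); add B.
Step 6: cheapest edge leaving the tree is C—D (3); add D.
The 3rd edge added is C—E.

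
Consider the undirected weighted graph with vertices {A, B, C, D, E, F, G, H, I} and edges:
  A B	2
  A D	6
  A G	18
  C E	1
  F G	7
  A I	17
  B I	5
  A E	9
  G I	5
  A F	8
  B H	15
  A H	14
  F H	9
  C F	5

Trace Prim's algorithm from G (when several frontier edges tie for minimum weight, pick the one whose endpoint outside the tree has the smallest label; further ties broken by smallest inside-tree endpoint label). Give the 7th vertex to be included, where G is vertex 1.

C

Prim, starting at G.
Step 1: cheapest edge leaving the tree is G I (5); add I.
Step 2: cheapest edge leaving the tree is B I (5); add B.
Step 3: cheapest edge leaving the tree is A B (2); add A.
Step 4: cheapest edge leaving the tree is A D (6); add D.
Step 5: cheapest edge leaving the tree is F G (7); add F.
Step 6: cheapest edge leaving the tree is C F (5); add C.
Step 7: cheapest edge leaving the tree is C E (1); add E.
Step 8: cheapest edge leaving the tree is F H (9); add H.
Vertex order: G, I, B, A, D, F, C, E, H. The 7th vertex is C.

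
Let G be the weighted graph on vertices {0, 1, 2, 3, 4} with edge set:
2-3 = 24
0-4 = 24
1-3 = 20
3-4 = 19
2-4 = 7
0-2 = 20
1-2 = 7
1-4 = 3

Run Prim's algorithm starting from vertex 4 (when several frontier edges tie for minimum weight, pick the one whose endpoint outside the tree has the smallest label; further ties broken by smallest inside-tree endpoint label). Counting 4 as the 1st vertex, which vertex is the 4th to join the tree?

Prim, starting at 4.
Step 1: cheapest edge leaving the tree is 1-4 (3); add 1.
Step 2: cheapest edge leaving the tree is 1-2 (7); add 2.
Step 3: cheapest edge leaving the tree is 3-4 (19); add 3.
Step 4: cheapest edge leaving the tree is 0-2 (20); add 0.
Vertex order: 4, 1, 2, 3, 0. The 4th vertex is 3.

3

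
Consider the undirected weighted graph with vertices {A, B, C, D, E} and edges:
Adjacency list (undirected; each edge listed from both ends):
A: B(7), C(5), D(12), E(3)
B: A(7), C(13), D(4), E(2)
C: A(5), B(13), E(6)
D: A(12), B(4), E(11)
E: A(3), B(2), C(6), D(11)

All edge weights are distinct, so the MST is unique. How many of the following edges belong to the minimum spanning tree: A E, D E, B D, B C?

2

Sort edges by weight, then run Kruskal:
B E (2): add — endpoints in different components.
A E (3): add — endpoints in different components.
B D (4): add — endpoints in different components.
A C (5): add — endpoints in different components.
MST edge set: {B E, A E, B D, A C}.
Of the listed edges, {A E, B D} are in the MST → 2.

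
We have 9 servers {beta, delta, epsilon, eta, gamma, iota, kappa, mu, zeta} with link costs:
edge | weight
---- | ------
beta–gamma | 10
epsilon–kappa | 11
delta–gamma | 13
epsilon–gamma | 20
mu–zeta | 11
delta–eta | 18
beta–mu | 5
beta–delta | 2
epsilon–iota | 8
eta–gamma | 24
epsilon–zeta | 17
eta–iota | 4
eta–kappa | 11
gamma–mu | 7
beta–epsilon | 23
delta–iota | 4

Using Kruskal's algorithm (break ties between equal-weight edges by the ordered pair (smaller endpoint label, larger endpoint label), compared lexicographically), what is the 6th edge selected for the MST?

epsilon-iota

Kruskal: consider edges lightest-first.
beta–delta (2): add — endpoints in different components.
delta–iota (4): add — endpoints in different components.
eta–iota (4): add — endpoints in different components.
beta–mu (5): add — endpoints in different components.
gamma–mu (7): add — endpoints in different components.
epsilon–iota (8): add — endpoints in different components.
beta–gamma (10): skip — gamma and beta already connected.
epsilon–kappa (11): add — endpoints in different components.
eta–kappa (11): skip — kappa and eta already connected.
mu–zeta (11): add — endpoints in different components.
The 6th edge added is epsilon–iota.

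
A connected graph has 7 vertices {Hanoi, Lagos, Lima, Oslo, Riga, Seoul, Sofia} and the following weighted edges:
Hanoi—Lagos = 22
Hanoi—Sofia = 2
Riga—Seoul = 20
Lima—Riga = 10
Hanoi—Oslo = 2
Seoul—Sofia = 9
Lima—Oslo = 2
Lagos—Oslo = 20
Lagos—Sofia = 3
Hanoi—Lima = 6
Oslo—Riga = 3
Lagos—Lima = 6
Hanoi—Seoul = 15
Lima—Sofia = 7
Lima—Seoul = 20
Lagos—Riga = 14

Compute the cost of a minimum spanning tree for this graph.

21

Prim's algorithm from Oslo:
Step 1: cheapest edge leaving the tree is Hanoi—Oslo (2); add Hanoi.
Step 2: cheapest edge leaving the tree is Lima—Oslo (2); add Lima.
Step 3: cheapest edge leaving the tree is Hanoi—Sofia (2); add Sofia.
Step 4: cheapest edge leaving the tree is Lagos—Sofia (3); add Lagos.
Step 5: cheapest edge leaving the tree is Oslo—Riga (3); add Riga.
Step 6: cheapest edge leaving the tree is Seoul—Sofia (9); add Seoul.
MST edges: Hanoi—Oslo, Lima—Oslo, Hanoi—Sofia, Lagos—Sofia, Oslo—Riga, Seoul—Sofia; total weight 2+2+2+3+3+9 = 21.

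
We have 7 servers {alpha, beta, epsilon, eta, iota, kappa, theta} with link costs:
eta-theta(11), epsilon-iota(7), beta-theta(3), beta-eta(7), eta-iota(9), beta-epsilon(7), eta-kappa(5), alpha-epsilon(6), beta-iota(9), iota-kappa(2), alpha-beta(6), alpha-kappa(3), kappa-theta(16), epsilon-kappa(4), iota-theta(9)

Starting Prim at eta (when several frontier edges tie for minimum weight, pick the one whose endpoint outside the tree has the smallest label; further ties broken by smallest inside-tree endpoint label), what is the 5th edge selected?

alpha-beta

Prim, starting at eta.
Step 1: cheapest edge leaving the tree is eta-kappa (5); add kappa.
Step 2: cheapest edge leaving the tree is iota-kappa (2); add iota.
Step 3: cheapest edge leaving the tree is alpha-kappa (3); add alpha.
Step 4: cheapest edge leaving the tree is epsilon-kappa (4); add epsilon.
Step 5: cheapest edge leaving the tree is alpha-beta (6); add beta.
Step 6: cheapest edge leaving the tree is beta-theta (3); add theta.
The 5th edge added is alpha-beta.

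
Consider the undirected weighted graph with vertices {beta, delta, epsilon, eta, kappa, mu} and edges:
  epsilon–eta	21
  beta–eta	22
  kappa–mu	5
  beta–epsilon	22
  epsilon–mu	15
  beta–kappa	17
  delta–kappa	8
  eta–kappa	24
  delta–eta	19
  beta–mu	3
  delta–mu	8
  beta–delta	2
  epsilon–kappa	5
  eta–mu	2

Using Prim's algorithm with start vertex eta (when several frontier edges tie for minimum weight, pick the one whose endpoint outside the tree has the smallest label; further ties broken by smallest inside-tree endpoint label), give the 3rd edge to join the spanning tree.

beta-delta

Prim, starting at eta.
Step 1: frontier [eta–mu 2, delta–eta 19, epsilon–eta 21, beta–eta 22, eta–kappa 24] → take eta–mu (2); add mu.
Step 2: frontier [delta–eta 19, epsilon–eta 21, beta–eta 22, eta–kappa 24, beta–mu 3, kappa–mu 5, delta–mu 8, epsilon–mu 15] → take beta–mu (3); add beta.
Step 3: frontier [beta–delta 2, beta–kappa 17, beta–epsilon 22, delta–eta 19, epsilon–eta 21, eta–kappa 24, kappa–mu 5, delta–mu 8, epsilon–mu 15] → take beta–delta (2); add delta.
Step 4: frontier [beta–kappa 17, beta–epsilon 22, delta–kappa 8, epsilon–eta 21, eta–kappa 24, kappa–mu 5, epsilon–mu 15] → take kappa–mu (5); add kappa.
Step 5: frontier [beta–epsilon 22, epsilon–eta 21, epsilon–kappa 5, epsilon–mu 15] → take epsilon–kappa (5); add epsilon.
The 3rd edge added is beta–delta.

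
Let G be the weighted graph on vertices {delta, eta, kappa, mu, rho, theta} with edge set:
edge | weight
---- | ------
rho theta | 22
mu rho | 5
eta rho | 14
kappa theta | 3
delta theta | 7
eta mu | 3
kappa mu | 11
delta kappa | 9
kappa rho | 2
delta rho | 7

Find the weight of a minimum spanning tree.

Grow the tree from rho using Prim:
Step 1: frontier [kappa rho 2, mu rho 5, delta rho 7, eta rho 14, rho theta 22] → take kappa rho (2); add kappa.
Step 2: frontier [kappa theta 3, delta kappa 9, kappa mu 11, mu rho 5, delta rho 7, eta rho 14, rho theta 22] → take kappa theta (3); add theta.
Step 3: frontier [delta kappa 9, kappa mu 11, mu rho 5, delta rho 7, eta rho 14, delta theta 7] → take mu rho (5); add mu.
Step 4: frontier [delta kappa 9, eta mu 3, delta rho 7, eta rho 14, delta theta 7] → take eta mu (3); add eta.
Step 5: frontier [delta kappa 9, delta rho 7, delta theta 7] → take delta rho (7); add delta.
MST edges: kappa rho, kappa theta, mu rho, eta mu, delta rho; total weight 2+3+5+3+7 = 20.

20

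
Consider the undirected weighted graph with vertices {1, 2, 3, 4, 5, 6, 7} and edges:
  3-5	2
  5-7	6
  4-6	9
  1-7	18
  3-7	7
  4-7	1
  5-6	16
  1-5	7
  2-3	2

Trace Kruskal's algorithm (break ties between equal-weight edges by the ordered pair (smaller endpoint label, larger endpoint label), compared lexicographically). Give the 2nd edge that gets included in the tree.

Kruskal's algorithm — process edges by increasing weight (ties by edge label):
4-7 (1): add. Components now {1} {2} {3} {4,7} {5} {6}
2-3 (2): add. Components now {1} {2,3} {4,7} {5} {6}
3-5 (2): add. Components now {1} {2,3,5} {4,7} {6}
5-7 (6): add. Components now {1} {2,3,4,5,7} {6}
1-5 (7): add. Components now {1,2,3,4,5,7} {6}
3-7 (7): skip — 3 and 7 already connected.
4-6 (9): add. Components now {1,2,3,4,5,6,7}
The 2nd edge added is 2-3.

2-3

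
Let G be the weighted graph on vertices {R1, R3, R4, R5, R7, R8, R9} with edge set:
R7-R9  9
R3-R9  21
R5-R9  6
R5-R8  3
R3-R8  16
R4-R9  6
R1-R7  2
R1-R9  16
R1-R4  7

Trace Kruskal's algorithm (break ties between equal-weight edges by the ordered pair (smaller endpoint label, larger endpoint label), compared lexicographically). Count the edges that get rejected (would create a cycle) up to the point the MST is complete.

2

Kruskal: consider edges lightest-first.
R1-R7 (2): add — endpoints in different components.
R5-R8 (3): add — endpoints in different components.
R4-R9 (6): add — endpoints in different components.
R5-R9 (6): add — endpoints in different components.
R1-R4 (7): add — endpoints in different components.
R7-R9 (9): skip — R9 and R7 already connected.
R1-R9 (16): skip — R1 and R9 already connected.
R3-R8 (16): add — endpoints in different components.
Edges rejected before the tree was complete: 2.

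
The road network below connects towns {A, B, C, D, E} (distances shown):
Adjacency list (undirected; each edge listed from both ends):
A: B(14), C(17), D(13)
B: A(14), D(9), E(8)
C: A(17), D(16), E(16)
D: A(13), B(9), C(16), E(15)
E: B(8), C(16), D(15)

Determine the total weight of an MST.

46

Prim's algorithm from A:
Step 1: frontier [A D 13, A B 14, A C 17] → take A D (13); add D.
Step 2: frontier [A B 14, A C 17, B D 9, D E 15, C D 16] → take B D (9); add B.
Step 3: frontier [A C 17, B E 8, D E 15, C D 16] → take B E (8); add E.
Step 4: frontier [A C 17, C D 16, C E 16] → take C D (16); add C.
MST edges: A D, B D, B E, C D; total weight 13+9+8+16 = 46.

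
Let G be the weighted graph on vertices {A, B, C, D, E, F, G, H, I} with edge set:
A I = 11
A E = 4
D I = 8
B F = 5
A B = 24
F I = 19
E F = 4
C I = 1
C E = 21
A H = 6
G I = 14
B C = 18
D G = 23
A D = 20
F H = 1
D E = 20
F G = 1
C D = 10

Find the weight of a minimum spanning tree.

35

Kruskal: consider edges lightest-first.
C I (1): add — endpoints in different components.
F G (1): add — endpoints in different components.
F H (1): add — endpoints in different components.
A E (4): add — endpoints in different components.
E F (4): add — endpoints in different components.
B F (5): add — endpoints in different components.
A H (6): skip — A and H already connected.
D I (8): add — endpoints in different components.
C D (10): skip — C and D already connected.
A I (11): add — endpoints in different components.
MST edges: C I, F G, F H, A E, E F, B F, D I, A I; total weight 1+1+1+4+4+5+8+11 = 35.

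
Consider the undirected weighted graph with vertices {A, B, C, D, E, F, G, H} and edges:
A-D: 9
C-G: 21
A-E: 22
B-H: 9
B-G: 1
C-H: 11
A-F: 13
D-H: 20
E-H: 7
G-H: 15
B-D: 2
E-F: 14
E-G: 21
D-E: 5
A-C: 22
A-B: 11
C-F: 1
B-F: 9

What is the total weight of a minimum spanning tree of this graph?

34

Prim, starting at H.
Step 1: cheapest edge leaving the tree is E-H (7); add E.
Step 2: cheapest edge leaving the tree is D-E (5); add D.
Step 3: cheapest edge leaving the tree is B-D (2); add B.
Step 4: cheapest edge leaving the tree is B-G (1); add G.
Step 5: cheapest edge leaving the tree is A-D (9); add A.
Step 6: cheapest edge leaving the tree is B-F (9); add F.
Step 7: cheapest edge leaving the tree is C-F (1); add C.
MST edges: E-H, D-E, B-D, B-G, A-D, B-F, C-F; total weight 7+5+2+1+9+9+1 = 34.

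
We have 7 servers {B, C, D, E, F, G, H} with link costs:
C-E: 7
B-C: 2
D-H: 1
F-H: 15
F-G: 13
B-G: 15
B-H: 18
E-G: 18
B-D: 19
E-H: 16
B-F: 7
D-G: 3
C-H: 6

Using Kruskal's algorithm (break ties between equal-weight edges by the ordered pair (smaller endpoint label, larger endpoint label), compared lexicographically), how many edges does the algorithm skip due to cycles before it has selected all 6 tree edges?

0

Sort edges by weight, then run Kruskal:
D-H (1): add — endpoints in different components.
B-C (2): add — endpoints in different components.
D-G (3): add — endpoints in different components.
C-H (6): add — endpoints in different components.
B-F (7): add — endpoints in different components.
C-E (7): add — endpoints in different components.
Edges rejected before the tree was complete: 0.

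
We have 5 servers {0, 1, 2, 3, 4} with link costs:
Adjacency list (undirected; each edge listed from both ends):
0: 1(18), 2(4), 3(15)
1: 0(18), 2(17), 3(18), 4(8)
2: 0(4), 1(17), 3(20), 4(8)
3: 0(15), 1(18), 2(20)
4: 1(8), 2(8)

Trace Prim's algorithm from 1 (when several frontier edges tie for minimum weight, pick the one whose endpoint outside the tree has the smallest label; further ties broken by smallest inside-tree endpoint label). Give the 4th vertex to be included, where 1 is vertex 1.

Grow the tree from 1 using Prim:
Step 1: cheapest edge leaving the tree is 1 4 (8); add 4.
Step 2: cheapest edge leaving the tree is 2 4 (8); add 2.
Step 3: cheapest edge leaving the tree is 0 2 (4); add 0.
Step 4: cheapest edge leaving the tree is 0 3 (15); add 3.
Vertex order: 1, 4, 2, 0, 3. The 4th vertex is 0.

0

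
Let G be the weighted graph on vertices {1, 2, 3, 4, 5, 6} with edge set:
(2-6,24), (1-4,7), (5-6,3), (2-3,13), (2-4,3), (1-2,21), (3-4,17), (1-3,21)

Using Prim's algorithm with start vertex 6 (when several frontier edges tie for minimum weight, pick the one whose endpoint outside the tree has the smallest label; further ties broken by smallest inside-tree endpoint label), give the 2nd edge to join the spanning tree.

Grow the tree from 6 using Prim:
Step 1: frontier [5-6 3, 2-6 24] → take 5-6 (3); add 5.
Step 2: frontier [2-6 24] → take 2-6 (24); add 2.
Step 3: frontier [2-4 3, 2-3 13, 1-2 21] → take 2-4 (3); add 4.
Step 4: frontier [2-3 13, 1-2 21, 1-4 7, 3-4 17] → take 1-4 (7); add 1.
Step 5: frontier [1-3 21, 2-3 13, 3-4 17] → take 2-3 (13); add 3.
The 2nd edge added is 2-6.

2-6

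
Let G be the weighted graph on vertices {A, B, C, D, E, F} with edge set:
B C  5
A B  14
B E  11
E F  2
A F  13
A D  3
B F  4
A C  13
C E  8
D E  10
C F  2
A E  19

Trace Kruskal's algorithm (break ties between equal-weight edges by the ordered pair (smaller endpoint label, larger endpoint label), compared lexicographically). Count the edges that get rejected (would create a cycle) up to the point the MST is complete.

2

Sort edges by weight, then run Kruskal:
C F (2): add. Components now {A} {B} {C,F} {D} {E}
E F (2): add. Components now {A} {B} {C,E,F} {D}
A D (3): add. Components now {A,D} {B} {C,E,F}
B F (4): add. Components now {A,D} {B,C,E,F}
B C (5): skip — B and C already connected.
C E (8): skip — C and E already connected.
D E (10): add. Components now {A,B,C,D,E,F}
Edges rejected before the tree was complete: 2.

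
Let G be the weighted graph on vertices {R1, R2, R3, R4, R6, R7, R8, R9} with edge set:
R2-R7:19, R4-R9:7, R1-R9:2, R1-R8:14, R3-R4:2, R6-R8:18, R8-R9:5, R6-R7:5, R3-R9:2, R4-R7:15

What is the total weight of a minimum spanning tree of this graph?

Kruskal's algorithm — process edges by increasing weight (ties by edge label):
R1-R9 (2): add — endpoints in different components.
R3-R4 (2): add — endpoints in different components.
R3-R9 (2): add — endpoints in different components.
R6-R7 (5): add — endpoints in different components.
R8-R9 (5): add — endpoints in different components.
R4-R9 (7): skip — R4 and R9 already connected.
R1-R8 (14): skip — R8 and R1 already connected.
R4-R7 (15): add — endpoints in different components.
R6-R8 (18): skip — R8 and R6 already connected.
R2-R7 (19): add — endpoints in different components.
MST edges: R1-R9, R3-R4, R3-R9, R6-R7, R8-R9, R4-R7, R2-R7; total weight 2+2+2+5+5+15+19 = 50.

50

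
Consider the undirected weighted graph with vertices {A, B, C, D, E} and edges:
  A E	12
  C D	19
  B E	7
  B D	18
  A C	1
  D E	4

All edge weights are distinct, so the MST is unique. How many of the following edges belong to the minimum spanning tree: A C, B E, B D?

Sort edges by weight, then run Kruskal:
A C (1): add. Components now {A,C} {B} {D} {E}
D E (4): add. Components now {A,C} {B} {D,E}
B E (7): add. Components now {A,C} {B,D,E}
A E (12): add. Components now {A,B,C,D,E}
MST edge set: {A C, D E, B E, A E}.
Of the listed edges, {A C, B E} are in the MST → 2.

2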